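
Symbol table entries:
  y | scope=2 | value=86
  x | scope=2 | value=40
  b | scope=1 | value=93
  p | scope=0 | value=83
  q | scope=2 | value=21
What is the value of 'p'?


Searching symbol table for 'p':
  y | scope=2 | value=86
  x | scope=2 | value=40
  b | scope=1 | value=93
  p | scope=0 | value=83 <- MATCH
  q | scope=2 | value=21
Found 'p' at scope 0 with value 83

83


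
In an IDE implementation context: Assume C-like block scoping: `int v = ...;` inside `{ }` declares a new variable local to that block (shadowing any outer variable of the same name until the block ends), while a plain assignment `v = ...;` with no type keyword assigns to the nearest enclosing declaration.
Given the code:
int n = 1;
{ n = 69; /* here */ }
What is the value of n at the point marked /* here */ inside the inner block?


Analyzing scoping rules:
Outer scope: declares n = 1
Inner block: 'n = 69;' has no type keyword, so it is an assignment to the outer n (no shadowing)
Inside the block, after the assignment -> 69
Result: 69

69


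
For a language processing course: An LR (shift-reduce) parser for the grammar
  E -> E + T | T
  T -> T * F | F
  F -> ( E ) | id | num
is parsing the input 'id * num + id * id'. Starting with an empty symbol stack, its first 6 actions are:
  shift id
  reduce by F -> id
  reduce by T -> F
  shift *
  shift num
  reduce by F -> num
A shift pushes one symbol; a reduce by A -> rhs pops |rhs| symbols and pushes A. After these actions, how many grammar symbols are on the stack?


Tracking the symbol stack through each action:
  Action 1: shift 'id' : push -> stack = [id] (size 1)
  Action 2: reduce by F -> id : pop 1, push F -> stack = [F] (size 1)
  Action 3: reduce by T -> F : pop 1, push T -> stack = [T] (size 1)
  Action 4: shift '*' : push -> stack = [T, *] (size 2)
  Action 5: shift 'num' : push -> stack = [T, *, num] (size 3)
  Action 6: reduce by F -> num : pop 1, push F -> stack = [T, *, F] (size 3)
Final stack size: 3

3


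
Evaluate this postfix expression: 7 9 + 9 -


Processing tokens left to right:
Push 7, Push 9
Pop 7 and 9, compute 7 + 9 = 16, push 16
Push 9
Pop 16 and 9, compute 16 - 9 = 7, push 7
Stack result: 7

7


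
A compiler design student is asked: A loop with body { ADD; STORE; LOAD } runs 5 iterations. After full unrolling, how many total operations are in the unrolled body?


Loop body operations: ADD, STORE, LOAD (3 ops per iteration)
Unrolling 5 iterations:
  Iteration 1: ADD, STORE, LOAD (3 ops)
  Iteration 2: ADD, STORE, LOAD (3 ops)
  Iteration 3: ADD, STORE, LOAD (3 ops)
  Iteration 4: ADD, STORE, LOAD (3 ops)
  Iteration 5: ADD, STORE, LOAD (3 ops)
Total: 5 iterations * 3 ops/iter = 15 operations

15


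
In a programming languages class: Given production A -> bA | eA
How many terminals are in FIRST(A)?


Production: A -> bA | eA
Examining each alternative for leading terminals:
  A -> bA : first terminal = 'b'
  A -> eA : first terminal = 'e'
FIRST(A) = {b, e}
Count: 2

2


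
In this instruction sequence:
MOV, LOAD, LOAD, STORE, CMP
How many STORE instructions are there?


Scanning instruction sequence for STORE:
  Position 1: MOV
  Position 2: LOAD
  Position 3: LOAD
  Position 4: STORE <- MATCH
  Position 5: CMP
Matches at positions: [4]
Total STORE count: 1

1


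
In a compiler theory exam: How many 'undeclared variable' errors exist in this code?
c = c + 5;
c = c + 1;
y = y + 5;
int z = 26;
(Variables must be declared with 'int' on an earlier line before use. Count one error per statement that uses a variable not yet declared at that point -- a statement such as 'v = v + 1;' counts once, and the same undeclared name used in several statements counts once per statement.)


Scanning code line by line:
  Line 1: use 'c' -> ERROR (undeclared)
  Line 2: use 'c' -> ERROR (undeclared)
  Line 3: use 'y' -> ERROR (undeclared)
  Line 4: declare 'z' -> declared = ['z']
Total undeclared variable errors: 3

3


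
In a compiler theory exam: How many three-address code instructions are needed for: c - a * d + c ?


Expression: c - a * d + c
Generating three-address code (respecting * over +/- precedence):
  Instruction 1: t1 = a * d
  Instruction 2: t2 = c - t1
  Instruction 3: t3 = t2 + c
Total instructions: 3

3


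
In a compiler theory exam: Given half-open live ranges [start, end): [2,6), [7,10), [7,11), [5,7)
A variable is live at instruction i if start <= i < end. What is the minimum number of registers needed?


Live ranges:
  Var0: [2, 6)
  Var1: [7, 10)
  Var2: [7, 11)
  Var3: [5, 7)
Sweep-line events (position, delta, active):
  pos=2 start -> active=1
  pos=5 start -> active=2
  pos=6 end -> active=1
  pos=7 end -> active=0
  pos=7 start -> active=1
  pos=7 start -> active=2
  pos=10 end -> active=1
  pos=11 end -> active=0
Maximum simultaneous active: 2
Minimum registers needed: 2

2


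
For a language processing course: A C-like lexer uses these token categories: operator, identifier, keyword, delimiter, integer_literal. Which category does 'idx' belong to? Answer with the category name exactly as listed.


Token: 'idx'
Checking categories:
  identifier: YES
  integer_literal: no
  operator: no
  keyword: no
  delimiter: no
Category: identifier

identifier


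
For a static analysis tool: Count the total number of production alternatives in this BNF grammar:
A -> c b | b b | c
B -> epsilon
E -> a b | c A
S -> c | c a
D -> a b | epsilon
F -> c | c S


Counting alternatives per rule:
  A: 3 alternative(s)
  B: 1 alternative(s)
  E: 2 alternative(s)
  S: 2 alternative(s)
  D: 2 alternative(s)
  F: 2 alternative(s)
Sum: 3 + 1 + 2 + 2 + 2 + 2 = 12

12


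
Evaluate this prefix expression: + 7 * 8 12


Parsing prefix expression: + 7 * 8 12
Step 1: Innermost operation '* 8 12'
  8 * 12 = 96
Step 2: Outer operation '+ 7 [96]'
  7 + 96 = 103

103


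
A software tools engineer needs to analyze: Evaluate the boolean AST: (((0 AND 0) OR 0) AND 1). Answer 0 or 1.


Step 1: Evaluate inner node
  0 AND 0 = 0
Step 2: Evaluate next node
  0 OR 0 = 0
Step 3: Evaluate root node
  0 AND 1 = 0

0


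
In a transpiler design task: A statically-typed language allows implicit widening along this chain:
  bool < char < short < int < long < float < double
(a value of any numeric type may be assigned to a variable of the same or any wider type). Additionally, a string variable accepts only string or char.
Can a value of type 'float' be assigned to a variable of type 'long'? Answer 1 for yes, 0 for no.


Target variable type: long
Source value type: float
Numeric ranks: float=5, long=4
Widening allowed iff rank(source) <= rank(target): 5 <= 4? No
Result: 0

0


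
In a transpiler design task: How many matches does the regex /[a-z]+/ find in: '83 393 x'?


Pattern: /[a-z]+/ (identifiers)
Input: '83 393 x'
Scanning for matches:
  Match 1: 'x'
Total matches: 1

1


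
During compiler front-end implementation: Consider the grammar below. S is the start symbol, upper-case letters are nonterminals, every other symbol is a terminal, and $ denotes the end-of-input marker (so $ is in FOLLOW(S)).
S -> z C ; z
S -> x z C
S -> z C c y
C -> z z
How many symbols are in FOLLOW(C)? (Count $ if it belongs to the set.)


S is the start symbol and does not occur in any rule body, so FOLLOW(S) = {$}.
Examining every occurrence of C in a rule body:
  S -> z C ; z : C is followed by terminal ';' -> add ';'
  S -> x z C : C is at the right end -> add FOLLOW(S) = {$}
  S -> z C c y : C is followed by terminal 'c' -> add 'c'
  C -> z z : C does not occur in the body -> contributes nothing
FOLLOW(C) = {;, c, $}
Count: 3

3


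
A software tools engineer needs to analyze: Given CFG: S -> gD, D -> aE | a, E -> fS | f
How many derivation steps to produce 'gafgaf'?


Grammar: S -> gD, D -> aE | a, E -> fS | f
Deriving 'gafgaf':
Step 1: S -> gD => gD
Step 2: D -> aE => gaE
Step 3: E -> fS => gafS
Step 4: S -> gD => gafgD
Step 5: D -> aE => gafgaE
Step 6: E -> f => gafgaf
Total derivation steps: 6

6


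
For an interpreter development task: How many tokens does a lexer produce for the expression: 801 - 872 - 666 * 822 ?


Scanning '801 - 872 - 666 * 822'
Token 1: '801' -> integer_literal
Token 2: '-' -> operator
Token 3: '872' -> integer_literal
Token 4: '-' -> operator
Token 5: '666' -> integer_literal
Token 6: '*' -> operator
Token 7: '822' -> integer_literal
Total tokens: 7

7


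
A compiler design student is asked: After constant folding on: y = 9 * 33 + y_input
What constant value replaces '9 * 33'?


Identifying constant sub-expression:
  Original: y = 9 * 33 + y_input
  9 and 33 are both compile-time constants
  Evaluating: 9 * 33 = 297
  After folding: y = 297 + y_input

297


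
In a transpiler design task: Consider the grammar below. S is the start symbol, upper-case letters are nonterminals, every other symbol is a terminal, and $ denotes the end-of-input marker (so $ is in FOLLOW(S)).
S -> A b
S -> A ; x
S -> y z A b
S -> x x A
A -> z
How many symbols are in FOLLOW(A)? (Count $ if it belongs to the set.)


S is the start symbol and does not occur in any rule body, so FOLLOW(S) = {$}.
Examining every occurrence of A in a rule body:
  S -> A b : A is followed by terminal 'b' -> add 'b'
  S -> A ; x : A is followed by terminal ';' -> add ';'
  S -> y z A b : A is followed by terminal 'b' -> add 'b' (already in the set)
  S -> x x A : A is at the right end -> add FOLLOW(S) = {$}
  A -> z : A does not occur in the body -> contributes nothing
FOLLOW(A) = {;, b, $}
Count: 3

3


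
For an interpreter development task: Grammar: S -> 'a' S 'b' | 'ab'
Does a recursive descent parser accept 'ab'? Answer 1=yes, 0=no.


Grammar accepts strings of the form a^n b^n (n >= 1)
Word: 'ab'
Counting: 1 a's and 1 b's
Check: 1 == 1? Yes
Derivation (S -> aSb applied 0 time(s), then S -> ab): S => ab
Accepted

1


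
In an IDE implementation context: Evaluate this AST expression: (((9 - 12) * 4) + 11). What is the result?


Expression: (((9 - 12) * 4) + 11)
Evaluating step by step:
  9 - 12 = -3
  -3 * 4 = -12
  -12 + 11 = -1
Result: -1

-1


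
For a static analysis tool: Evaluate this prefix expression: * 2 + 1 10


Parsing prefix expression: * 2 + 1 10
Step 1: Innermost operation '+ 1 10'
  1 + 10 = 11
Step 2: Outer operation '* 2 [11]'
  2 * 11 = 22

22


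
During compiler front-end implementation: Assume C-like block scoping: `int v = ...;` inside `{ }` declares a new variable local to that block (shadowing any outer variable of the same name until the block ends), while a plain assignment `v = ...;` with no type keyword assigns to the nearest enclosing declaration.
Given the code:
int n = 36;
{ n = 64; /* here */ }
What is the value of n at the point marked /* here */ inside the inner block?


Analyzing scoping rules:
Outer scope: declares n = 36
Inner block: 'n = 64;' has no type keyword, so it is an assignment to the outer n (no shadowing)
Inside the block, after the assignment -> 64
Result: 64

64


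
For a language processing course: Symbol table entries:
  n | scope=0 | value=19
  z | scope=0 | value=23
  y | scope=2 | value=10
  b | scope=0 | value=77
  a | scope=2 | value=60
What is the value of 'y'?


Searching symbol table for 'y':
  n | scope=0 | value=19
  z | scope=0 | value=23
  y | scope=2 | value=10 <- MATCH
  b | scope=0 | value=77
  a | scope=2 | value=60
Found 'y' at scope 2 with value 10

10


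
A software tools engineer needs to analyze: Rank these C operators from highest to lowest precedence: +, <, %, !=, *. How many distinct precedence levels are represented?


Looking up precedence for each operator:
  + -> precedence 5
  < -> precedence 4
  % -> precedence 6
  != -> precedence 3
  * -> precedence 6
Sorted highest to lowest: %, *, +, <, !=
Distinct precedence values: [6, 5, 4, 3]
Number of distinct levels: 4

4


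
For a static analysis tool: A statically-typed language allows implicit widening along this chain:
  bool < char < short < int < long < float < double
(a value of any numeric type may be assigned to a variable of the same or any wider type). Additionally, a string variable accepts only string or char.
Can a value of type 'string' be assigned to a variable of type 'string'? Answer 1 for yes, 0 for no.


Target variable type: string
Source value type: string
Rule: string accepts only {string, char}
  source 'string' in {string, char}? Yes
Result: 1

1


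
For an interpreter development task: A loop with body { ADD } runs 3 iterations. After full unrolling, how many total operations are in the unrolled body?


Loop body operations: ADD (1 op per iteration)
Unrolling 3 iterations:
  Iteration 1: ADD (1 ops)
  Iteration 2: ADD (1 ops)
  Iteration 3: ADD (1 ops)
Total: 3 iterations * 1 ops/iter = 3 operations

3


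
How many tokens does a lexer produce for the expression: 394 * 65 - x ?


Scanning '394 * 65 - x'
Token 1: '394' -> integer_literal
Token 2: '*' -> operator
Token 3: '65' -> integer_literal
Token 4: '-' -> operator
Token 5: 'x' -> identifier
Total tokens: 5

5


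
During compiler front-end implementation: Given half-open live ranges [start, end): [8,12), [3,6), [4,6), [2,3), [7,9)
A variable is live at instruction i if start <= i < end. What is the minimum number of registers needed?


Live ranges:
  Var0: [8, 12)
  Var1: [3, 6)
  Var2: [4, 6)
  Var3: [2, 3)
  Var4: [7, 9)
Sweep-line events (position, delta, active):
  pos=2 start -> active=1
  pos=3 end -> active=0
  pos=3 start -> active=1
  pos=4 start -> active=2
  pos=6 end -> active=1
  pos=6 end -> active=0
  pos=7 start -> active=1
  pos=8 start -> active=2
  pos=9 end -> active=1
  pos=12 end -> active=0
Maximum simultaneous active: 2
Minimum registers needed: 2

2


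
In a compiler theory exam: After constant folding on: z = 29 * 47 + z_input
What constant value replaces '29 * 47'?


Identifying constant sub-expression:
  Original: z = 29 * 47 + z_input
  29 and 47 are both compile-time constants
  Evaluating: 29 * 47 = 1363
  After folding: z = 1363 + z_input

1363


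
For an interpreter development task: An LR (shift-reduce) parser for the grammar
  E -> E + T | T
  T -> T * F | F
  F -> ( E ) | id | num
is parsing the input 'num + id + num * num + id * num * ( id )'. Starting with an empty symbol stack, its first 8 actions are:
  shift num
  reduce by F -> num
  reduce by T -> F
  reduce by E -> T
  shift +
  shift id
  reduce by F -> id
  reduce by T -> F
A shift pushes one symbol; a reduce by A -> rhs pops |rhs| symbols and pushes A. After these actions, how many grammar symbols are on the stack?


Tracking the symbol stack through each action:
  Action 1: shift 'num' : push -> stack = [num] (size 1)
  Action 2: reduce by F -> num : pop 1, push F -> stack = [F] (size 1)
  Action 3: reduce by T -> F : pop 1, push T -> stack = [T] (size 1)
  Action 4: reduce by E -> T : pop 1, push E -> stack = [E] (size 1)
  Action 5: shift '+' : push -> stack = [E, +] (size 2)
  Action 6: shift 'id' : push -> stack = [E, +, id] (size 3)
  Action 7: reduce by F -> id : pop 1, push F -> stack = [E, +, F] (size 3)
  Action 8: reduce by T -> F : pop 1, push T -> stack = [E, +, T] (size 3)
Final stack size: 3

3


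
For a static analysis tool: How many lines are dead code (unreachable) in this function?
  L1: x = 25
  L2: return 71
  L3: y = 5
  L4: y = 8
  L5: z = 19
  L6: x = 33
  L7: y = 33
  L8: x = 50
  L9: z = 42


Analyzing control flow:
  L1: reachable (before return)
  L2: reachable (return statement)
  L3: DEAD (after return at L2)
  L4: DEAD (after return at L2)
  L5: DEAD (after return at L2)
  L6: DEAD (after return at L2)
  L7: DEAD (after return at L2)
  L8: DEAD (after return at L2)
  L9: DEAD (after return at L2)
Return at L2, total lines = 9
Dead lines: L3 through L9
Count: 7

7


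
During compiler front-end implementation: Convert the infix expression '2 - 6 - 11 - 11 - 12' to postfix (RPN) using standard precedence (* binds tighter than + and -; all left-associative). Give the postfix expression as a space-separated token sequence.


Applying the shunting-yard algorithm:
  Operand 2 -> output
  Push '-' onto operator stack -> op-stack: [-]
  Operand 6 -> output
  See '-' (prec 1); top '-' (prec 1) >= it -> pop '-' to output
  Push '-' onto operator stack -> op-stack: [-]
  Operand 11 -> output
  See '-' (prec 1); top '-' (prec 1) >= it -> pop '-' to output
  Push '-' onto operator stack -> op-stack: [-]
  Operand 11 -> output
  See '-' (prec 1); top '-' (prec 1) >= it -> pop '-' to output
  Push '-' onto operator stack -> op-stack: [-]
  Operand 12 -> output
  End of input: pop '-' to output
Postfix result: 2 6 - 11 - 11 - 12 -

2 6 - 11 - 11 - 12 -


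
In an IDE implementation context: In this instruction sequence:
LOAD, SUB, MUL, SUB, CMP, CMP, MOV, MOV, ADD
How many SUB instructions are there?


Scanning instruction sequence for SUB:
  Position 1: LOAD
  Position 2: SUB <- MATCH
  Position 3: MUL
  Position 4: SUB <- MATCH
  Position 5: CMP
  Position 6: CMP
  Position 7: MOV
  Position 8: MOV
  Position 9: ADD
Matches at positions: [2, 4]
Total SUB count: 2

2


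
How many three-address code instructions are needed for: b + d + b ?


Expression: b + d + b
Generating three-address code (respecting * over +/- precedence):
  Instruction 1: t1 = b + d
  Instruction 2: t2 = t1 + b
Total instructions: 2

2


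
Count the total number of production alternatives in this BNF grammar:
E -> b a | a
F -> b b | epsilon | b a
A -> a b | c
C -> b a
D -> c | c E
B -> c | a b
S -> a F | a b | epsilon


Counting alternatives per rule:
  E: 2 alternative(s)
  F: 3 alternative(s)
  A: 2 alternative(s)
  C: 1 alternative(s)
  D: 2 alternative(s)
  B: 2 alternative(s)
  S: 3 alternative(s)
Sum: 2 + 3 + 2 + 1 + 2 + 2 + 3 = 15

15


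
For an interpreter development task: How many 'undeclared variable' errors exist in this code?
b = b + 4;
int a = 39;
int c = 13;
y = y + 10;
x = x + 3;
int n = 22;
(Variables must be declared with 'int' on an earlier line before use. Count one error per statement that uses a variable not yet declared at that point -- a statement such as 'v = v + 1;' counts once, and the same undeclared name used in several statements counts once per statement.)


Scanning code line by line:
  Line 1: use 'b' -> ERROR (undeclared)
  Line 2: declare 'a' -> declared = ['a']
  Line 3: declare 'c' -> declared = ['a', 'c']
  Line 4: use 'y' -> ERROR (undeclared)
  Line 5: use 'x' -> ERROR (undeclared)
  Line 6: declare 'n' -> declared = ['a', 'c', 'n']
Total undeclared variable errors: 3

3


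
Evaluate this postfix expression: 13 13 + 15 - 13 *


Processing tokens left to right:
Push 13, Push 13
Pop 13 and 13, compute 13 + 13 = 26, push 26
Push 15
Pop 26 and 15, compute 26 - 15 = 11, push 11
Push 13
Pop 11 and 13, compute 11 * 13 = 143, push 143
Stack result: 143

143


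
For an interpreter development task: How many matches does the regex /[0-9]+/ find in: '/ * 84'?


Pattern: /[0-9]+/ (int literals)
Input: '/ * 84'
Scanning for matches:
  Match 1: '84'
Total matches: 1

1


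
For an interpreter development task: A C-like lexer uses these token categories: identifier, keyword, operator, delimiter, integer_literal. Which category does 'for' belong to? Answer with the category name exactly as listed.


Token: 'for'
Checking categories:
  identifier: no
  integer_literal: no
  operator: no
  keyword: YES
  delimiter: no
Category: keyword

keyword


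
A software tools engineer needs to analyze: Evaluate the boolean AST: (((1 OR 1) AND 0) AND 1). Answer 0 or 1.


Step 1: Evaluate inner node
  1 OR 1 = 1
Step 2: Evaluate next node
  1 AND 0 = 0
Step 3: Evaluate root node
  0 AND 1 = 0

0


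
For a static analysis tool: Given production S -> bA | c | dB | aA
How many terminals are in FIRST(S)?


Production: S -> bA | c | dB | aA
Examining each alternative for leading terminals:
  S -> bA : first terminal = 'b'
  S -> c : first terminal = 'c'
  S -> dB : first terminal = 'd'
  S -> aA : first terminal = 'a'
FIRST(S) = {a, b, c, d}
Count: 4

4


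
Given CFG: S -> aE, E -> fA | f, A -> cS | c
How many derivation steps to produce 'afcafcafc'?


Grammar: S -> aE, E -> fA | f, A -> cS | c
Deriving 'afcafcafc':
Step 1: S -> aE => aE
Step 2: E -> fA => afA
Step 3: A -> cS => afcS
Step 4: S -> aE => afcaE
Step 5: E -> fA => afcafA
Step 6: A -> cS => afcafcS
Step 7: S -> aE => afcafcaE
Step 8: E -> fA => afcafcafA
Step 9: A -> c => afcafcafc
Total derivation steps: 9

9


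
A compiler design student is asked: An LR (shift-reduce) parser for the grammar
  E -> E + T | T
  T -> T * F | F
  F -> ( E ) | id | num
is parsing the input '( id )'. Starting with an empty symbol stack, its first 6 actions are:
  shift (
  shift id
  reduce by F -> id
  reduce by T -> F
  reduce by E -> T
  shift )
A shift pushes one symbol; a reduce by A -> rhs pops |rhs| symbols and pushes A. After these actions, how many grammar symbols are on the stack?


Tracking the symbol stack through each action:
  Action 1: shift '(' : push -> stack = [(] (size 1)
  Action 2: shift 'id' : push -> stack = [(, id] (size 2)
  Action 3: reduce by F -> id : pop 1, push F -> stack = [(, F] (size 2)
  Action 4: reduce by T -> F : pop 1, push T -> stack = [(, T] (size 2)
  Action 5: reduce by E -> T : pop 1, push E -> stack = [(, E] (size 2)
  Action 6: shift ')' : push -> stack = [(, E, )] (size 3)
Final stack size: 3

3


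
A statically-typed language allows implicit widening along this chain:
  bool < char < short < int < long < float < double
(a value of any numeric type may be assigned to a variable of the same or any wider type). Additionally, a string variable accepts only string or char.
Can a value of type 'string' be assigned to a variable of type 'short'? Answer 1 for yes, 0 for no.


Target variable type: short
Source value type: string
Rule: string cannot widen to any numeric type
Result: 0

0


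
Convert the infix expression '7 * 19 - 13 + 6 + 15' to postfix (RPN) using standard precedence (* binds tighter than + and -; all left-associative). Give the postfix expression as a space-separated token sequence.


Applying the shunting-yard algorithm:
  Operand 7 -> output
  Push '*' onto operator stack -> op-stack: [*]
  Operand 19 -> output
  See '-' (prec 1); top '*' (prec 2) >= it -> pop '*' to output
  Push '-' onto operator stack -> op-stack: [-]
  Operand 13 -> output
  See '+' (prec 1); top '-' (prec 1) >= it -> pop '-' to output
  Push '+' onto operator stack -> op-stack: [+]
  Operand 6 -> output
  See '+' (prec 1); top '+' (prec 1) >= it -> pop '+' to output
  Push '+' onto operator stack -> op-stack: [+]
  Operand 15 -> output
  End of input: pop '+' to output
Postfix result: 7 19 * 13 - 6 + 15 +

7 19 * 13 - 6 + 15 +


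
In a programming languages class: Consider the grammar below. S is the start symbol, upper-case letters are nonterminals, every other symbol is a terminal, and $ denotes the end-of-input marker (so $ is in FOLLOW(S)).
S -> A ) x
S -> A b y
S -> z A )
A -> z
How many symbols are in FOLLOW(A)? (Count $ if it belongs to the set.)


S is the start symbol and does not occur in any rule body, so FOLLOW(S) = {$}.
Examining every occurrence of A in a rule body:
  S -> A ) x : A is followed by terminal ')' -> add ')'
  S -> A b y : A is followed by terminal 'b' -> add 'b'
  S -> z A ) : A is followed by terminal ')' -> add ')' (already in the set)
  A -> z : A does not occur in the body -> contributes nothing
FOLLOW(A) = {), b}
Count: 2

2


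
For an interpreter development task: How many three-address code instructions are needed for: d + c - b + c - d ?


Expression: d + c - b + c - d
Generating three-address code (respecting * over +/- precedence):
  Instruction 1: t1 = d + c
  Instruction 2: t2 = t1 - b
  Instruction 3: t3 = t2 + c
  Instruction 4: t4 = t3 - d
Total instructions: 4

4


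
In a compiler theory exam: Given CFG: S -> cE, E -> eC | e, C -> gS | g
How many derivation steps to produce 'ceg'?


Grammar: S -> cE, E -> eC | e, C -> gS | g
Deriving 'ceg':
Step 1: S -> cE => cE
Step 2: E -> eC => ceC
Step 3: C -> g => ceg
Total derivation steps: 3

3


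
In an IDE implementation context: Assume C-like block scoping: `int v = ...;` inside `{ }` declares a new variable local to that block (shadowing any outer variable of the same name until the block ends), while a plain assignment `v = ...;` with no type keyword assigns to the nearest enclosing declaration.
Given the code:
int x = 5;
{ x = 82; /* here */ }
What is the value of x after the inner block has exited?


Analyzing scoping rules:
Outer scope: declares x = 5
Inner block: 'x = 82;' has no type keyword, so it is an assignment to the outer x (no shadowing)
The assignment changed the outer variable itself, so the new value persists after the block -> 82
Result: 82

82


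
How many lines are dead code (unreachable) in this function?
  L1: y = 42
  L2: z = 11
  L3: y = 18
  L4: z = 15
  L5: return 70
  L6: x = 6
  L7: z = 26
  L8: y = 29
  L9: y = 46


Analyzing control flow:
  L1: reachable (before return)
  L2: reachable (before return)
  L3: reachable (before return)
  L4: reachable (before return)
  L5: reachable (return statement)
  L6: DEAD (after return at L5)
  L7: DEAD (after return at L5)
  L8: DEAD (after return at L5)
  L9: DEAD (after return at L5)
Return at L5, total lines = 9
Dead lines: L6 through L9
Count: 4

4


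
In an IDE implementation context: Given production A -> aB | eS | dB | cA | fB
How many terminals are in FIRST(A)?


Production: A -> aB | eS | dB | cA | fB
Examining each alternative for leading terminals:
  A -> aB : first terminal = 'a'
  A -> eS : first terminal = 'e'
  A -> dB : first terminal = 'd'
  A -> cA : first terminal = 'c'
  A -> fB : first terminal = 'f'
FIRST(A) = {a, c, d, e, f}
Count: 5

5


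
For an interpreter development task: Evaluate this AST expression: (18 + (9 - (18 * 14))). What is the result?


Expression: (18 + (9 - (18 * 14)))
Evaluating step by step:
  18 * 14 = 252
  9 - 252 = -243
  18 + -243 = -225
Result: -225

-225


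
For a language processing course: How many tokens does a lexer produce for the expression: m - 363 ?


Scanning 'm - 363'
Token 1: 'm' -> identifier
Token 2: '-' -> operator
Token 3: '363' -> integer_literal
Total tokens: 3

3


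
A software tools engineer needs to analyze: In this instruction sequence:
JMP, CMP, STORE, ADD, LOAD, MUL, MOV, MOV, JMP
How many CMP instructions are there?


Scanning instruction sequence for CMP:
  Position 1: JMP
  Position 2: CMP <- MATCH
  Position 3: STORE
  Position 4: ADD
  Position 5: LOAD
  Position 6: MUL
  Position 7: MOV
  Position 8: MOV
  Position 9: JMP
Matches at positions: [2]
Total CMP count: 1

1


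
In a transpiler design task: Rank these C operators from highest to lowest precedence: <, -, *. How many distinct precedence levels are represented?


Looking up precedence for each operator:
  < -> precedence 4
  - -> precedence 5
  * -> precedence 6
Sorted highest to lowest: *, -, <
Distinct precedence values: [6, 5, 4]
Number of distinct levels: 3

3


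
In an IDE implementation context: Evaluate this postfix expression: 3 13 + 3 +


Processing tokens left to right:
Push 3, Push 13
Pop 3 and 13, compute 3 + 13 = 16, push 16
Push 3
Pop 16 and 3, compute 16 + 3 = 19, push 19
Stack result: 19

19


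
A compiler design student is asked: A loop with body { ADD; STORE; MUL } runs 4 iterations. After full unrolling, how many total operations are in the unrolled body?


Loop body operations: ADD, STORE, MUL (3 ops per iteration)
Unrolling 4 iterations:
  Iteration 1: ADD, STORE, MUL (3 ops)
  Iteration 2: ADD, STORE, MUL (3 ops)
  Iteration 3: ADD, STORE, MUL (3 ops)
  Iteration 4: ADD, STORE, MUL (3 ops)
Total: 4 iterations * 3 ops/iter = 12 operations

12


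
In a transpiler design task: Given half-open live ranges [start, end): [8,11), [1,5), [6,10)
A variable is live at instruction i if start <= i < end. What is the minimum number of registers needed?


Live ranges:
  Var0: [8, 11)
  Var1: [1, 5)
  Var2: [6, 10)
Sweep-line events (position, delta, active):
  pos=1 start -> active=1
  pos=5 end -> active=0
  pos=6 start -> active=1
  pos=8 start -> active=2
  pos=10 end -> active=1
  pos=11 end -> active=0
Maximum simultaneous active: 2
Minimum registers needed: 2

2


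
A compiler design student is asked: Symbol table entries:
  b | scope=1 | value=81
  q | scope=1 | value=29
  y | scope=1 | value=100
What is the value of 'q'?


Searching symbol table for 'q':
  b | scope=1 | value=81
  q | scope=1 | value=29 <- MATCH
  y | scope=1 | value=100
Found 'q' at scope 1 with value 29

29


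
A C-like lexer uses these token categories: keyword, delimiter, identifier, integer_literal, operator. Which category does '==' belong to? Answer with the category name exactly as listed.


Token: '=='
Checking categories:
  identifier: no
  integer_literal: no
  operator: YES
  keyword: no
  delimiter: no
Category: operator

operator


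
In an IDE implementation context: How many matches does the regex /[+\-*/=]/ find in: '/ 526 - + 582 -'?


Pattern: /[+\-*/=]/ (operators)
Input: '/ 526 - + 582 -'
Scanning for matches:
  Match 1: '/'
  Match 2: '-'
  Match 3: '+'
  Match 4: '-'
Total matches: 4

4


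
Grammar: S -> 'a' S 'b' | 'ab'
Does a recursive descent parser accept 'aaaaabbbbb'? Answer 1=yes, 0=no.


Grammar accepts strings of the form a^n b^n (n >= 1)
Word: 'aaaaabbbbb'
Counting: 5 a's and 5 b's
Check: 5 == 5? Yes
Derivation (S -> aSb applied 4 time(s), then S -> ab): S => aSb => aaSbb => aaaSbbb => aaaaSbbbb => aaaaabbbbb
Accepted

1


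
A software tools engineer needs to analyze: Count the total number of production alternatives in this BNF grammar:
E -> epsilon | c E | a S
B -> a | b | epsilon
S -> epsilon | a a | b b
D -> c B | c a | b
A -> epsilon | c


Counting alternatives per rule:
  E: 3 alternative(s)
  B: 3 alternative(s)
  S: 3 alternative(s)
  D: 3 alternative(s)
  A: 2 alternative(s)
Sum: 3 + 3 + 3 + 3 + 2 = 14

14


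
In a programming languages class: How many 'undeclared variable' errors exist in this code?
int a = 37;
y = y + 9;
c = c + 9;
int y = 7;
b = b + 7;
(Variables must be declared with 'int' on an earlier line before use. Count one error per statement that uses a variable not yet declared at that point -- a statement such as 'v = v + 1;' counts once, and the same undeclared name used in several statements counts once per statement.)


Scanning code line by line:
  Line 1: declare 'a' -> declared = ['a']
  Line 2: use 'y' -> ERROR (undeclared)
  Line 3: use 'c' -> ERROR (undeclared)
  Line 4: declare 'y' -> declared = ['a', 'y']
  Line 5: use 'b' -> ERROR (undeclared)
Total undeclared variable errors: 3

3


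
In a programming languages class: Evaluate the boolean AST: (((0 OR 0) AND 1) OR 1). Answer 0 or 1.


Step 1: Evaluate inner node
  0 OR 0 = 0
Step 2: Evaluate next node
  0 AND 1 = 0
Step 3: Evaluate root node
  0 OR 1 = 1

1


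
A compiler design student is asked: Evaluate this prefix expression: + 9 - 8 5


Parsing prefix expression: + 9 - 8 5
Step 1: Innermost operation '- 8 5'
  8 - 5 = 3
Step 2: Outer operation '+ 9 [3]'
  9 + 3 = 12

12


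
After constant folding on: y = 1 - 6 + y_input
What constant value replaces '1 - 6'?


Identifying constant sub-expression:
  Original: y = 1 - 6 + y_input
  1 and 6 are both compile-time constants
  Evaluating: 1 - 6 = -5
  After folding: y = -5 + y_input

-5


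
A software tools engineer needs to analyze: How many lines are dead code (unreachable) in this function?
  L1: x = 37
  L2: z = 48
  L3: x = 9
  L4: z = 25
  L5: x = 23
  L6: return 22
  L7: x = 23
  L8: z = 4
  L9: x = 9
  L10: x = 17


Analyzing control flow:
  L1: reachable (before return)
  L2: reachable (before return)
  L3: reachable (before return)
  L4: reachable (before return)
  L5: reachable (before return)
  L6: reachable (return statement)
  L7: DEAD (after return at L6)
  L8: DEAD (after return at L6)
  L9: DEAD (after return at L6)
  L10: DEAD (after return at L6)
Return at L6, total lines = 10
Dead lines: L7 through L10
Count: 4

4


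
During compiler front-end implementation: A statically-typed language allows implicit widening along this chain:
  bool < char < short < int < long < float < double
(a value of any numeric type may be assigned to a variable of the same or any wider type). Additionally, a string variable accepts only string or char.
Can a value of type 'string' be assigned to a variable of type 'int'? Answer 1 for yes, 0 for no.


Target variable type: int
Source value type: string
Rule: string cannot widen to any numeric type
Result: 0

0


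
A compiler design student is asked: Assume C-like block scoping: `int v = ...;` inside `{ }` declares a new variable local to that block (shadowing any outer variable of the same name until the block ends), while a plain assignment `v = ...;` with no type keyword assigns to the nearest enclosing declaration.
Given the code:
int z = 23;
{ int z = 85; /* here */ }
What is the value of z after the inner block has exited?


Analyzing scoping rules:
Outer scope: declares z = 23
Inner block: 'int z = 85;' declares a NEW z that shadows the outer one
When the block exits the inner z goes out of scope; the outer z was never modified -> 23
Result: 23

23


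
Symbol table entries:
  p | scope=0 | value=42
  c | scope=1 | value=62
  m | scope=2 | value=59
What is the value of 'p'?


Searching symbol table for 'p':
  p | scope=0 | value=42 <- MATCH
  c | scope=1 | value=62
  m | scope=2 | value=59
Found 'p' at scope 0 with value 42

42


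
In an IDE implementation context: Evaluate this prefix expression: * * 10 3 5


Parsing prefix expression: * * 10 3 5
Step 1: Innermost operation '* 10 3'
  10 * 3 = 30
Step 2: Outer operation '* [30] 5'
  30 * 5 = 150

150


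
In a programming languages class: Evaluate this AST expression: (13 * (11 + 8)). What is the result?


Expression: (13 * (11 + 8))
Evaluating step by step:
  11 + 8 = 19
  13 * 19 = 247
Result: 247

247


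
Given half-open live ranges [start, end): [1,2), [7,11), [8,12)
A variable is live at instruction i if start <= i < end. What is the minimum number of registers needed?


Live ranges:
  Var0: [1, 2)
  Var1: [7, 11)
  Var2: [8, 12)
Sweep-line events (position, delta, active):
  pos=1 start -> active=1
  pos=2 end -> active=0
  pos=7 start -> active=1
  pos=8 start -> active=2
  pos=11 end -> active=1
  pos=12 end -> active=0
Maximum simultaneous active: 2
Minimum registers needed: 2

2


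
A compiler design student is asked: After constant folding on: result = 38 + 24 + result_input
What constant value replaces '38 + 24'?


Identifying constant sub-expression:
  Original: result = 38 + 24 + result_input
  38 and 24 are both compile-time constants
  Evaluating: 38 + 24 = 62
  After folding: result = 62 + result_input

62


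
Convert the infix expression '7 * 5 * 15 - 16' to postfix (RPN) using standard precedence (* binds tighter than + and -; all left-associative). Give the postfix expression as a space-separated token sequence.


Applying the shunting-yard algorithm:
  Operand 7 -> output
  Push '*' onto operator stack -> op-stack: [*]
  Operand 5 -> output
  See '*' (prec 2); top '*' (prec 2) >= it -> pop '*' to output
  Push '*' onto operator stack -> op-stack: [*]
  Operand 15 -> output
  See '-' (prec 1); top '*' (prec 2) >= it -> pop '*' to output
  Push '-' onto operator stack -> op-stack: [-]
  Operand 16 -> output
  End of input: pop '-' to output
Postfix result: 7 5 * 15 * 16 -

7 5 * 15 * 16 -


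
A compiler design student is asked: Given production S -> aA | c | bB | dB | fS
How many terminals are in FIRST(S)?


Production: S -> aA | c | bB | dB | fS
Examining each alternative for leading terminals:
  S -> aA : first terminal = 'a'
  S -> c : first terminal = 'c'
  S -> bB : first terminal = 'b'
  S -> dB : first terminal = 'd'
  S -> fS : first terminal = 'f'
FIRST(S) = {a, b, c, d, f}
Count: 5

5


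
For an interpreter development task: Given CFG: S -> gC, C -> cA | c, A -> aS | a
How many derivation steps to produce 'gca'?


Grammar: S -> gC, C -> cA | c, A -> aS | a
Deriving 'gca':
Step 1: S -> gC => gC
Step 2: C -> cA => gcA
Step 3: A -> a => gca
Total derivation steps: 3

3


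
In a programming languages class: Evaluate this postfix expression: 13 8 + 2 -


Processing tokens left to right:
Push 13, Push 8
Pop 13 and 8, compute 13 + 8 = 21, push 21
Push 2
Pop 21 and 2, compute 21 - 2 = 19, push 19
Stack result: 19

19


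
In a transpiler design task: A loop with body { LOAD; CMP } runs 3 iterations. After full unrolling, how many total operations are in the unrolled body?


Loop body operations: LOAD, CMP (2 ops per iteration)
Unrolling 3 iterations:
  Iteration 1: LOAD, CMP (2 ops)
  Iteration 2: LOAD, CMP (2 ops)
  Iteration 3: LOAD, CMP (2 ops)
Total: 3 iterations * 2 ops/iter = 6 operations

6


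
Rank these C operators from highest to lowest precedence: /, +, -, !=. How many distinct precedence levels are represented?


Looking up precedence for each operator:
  / -> precedence 6
  + -> precedence 5
  - -> precedence 5
  != -> precedence 3
Sorted highest to lowest: /, +, -, !=
Distinct precedence values: [6, 5, 3]
Number of distinct levels: 3

3


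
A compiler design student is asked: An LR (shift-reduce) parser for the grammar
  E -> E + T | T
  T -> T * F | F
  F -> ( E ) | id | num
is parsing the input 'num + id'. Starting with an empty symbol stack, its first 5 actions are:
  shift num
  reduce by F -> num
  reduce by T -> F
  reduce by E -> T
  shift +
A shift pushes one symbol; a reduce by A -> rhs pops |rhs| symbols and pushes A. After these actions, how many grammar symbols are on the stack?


Tracking the symbol stack through each action:
  Action 1: shift 'num' : push -> stack = [num] (size 1)
  Action 2: reduce by F -> num : pop 1, push F -> stack = [F] (size 1)
  Action 3: reduce by T -> F : pop 1, push T -> stack = [T] (size 1)
  Action 4: reduce by E -> T : pop 1, push E -> stack = [E] (size 1)
  Action 5: shift '+' : push -> stack = [E, +] (size 2)
Final stack size: 2

2


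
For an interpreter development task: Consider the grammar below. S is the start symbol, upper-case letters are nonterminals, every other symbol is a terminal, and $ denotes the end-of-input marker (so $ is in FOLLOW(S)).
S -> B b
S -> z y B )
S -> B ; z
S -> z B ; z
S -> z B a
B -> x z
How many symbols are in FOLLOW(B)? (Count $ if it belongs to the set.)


S is the start symbol and does not occur in any rule body, so FOLLOW(S) = {$}.
Examining every occurrence of B in a rule body:
  S -> B b : B is followed by terminal 'b' -> add 'b'
  S -> z y B ) : B is followed by terminal ')' -> add ')'
  S -> B ; z : B is followed by terminal ';' -> add ';'
  S -> z B ; z : B is followed by terminal ';' -> add ';' (already in the set)
  S -> z B a : B is followed by terminal 'a' -> add 'a'
  B -> x z : B does not occur in the body -> contributes nothing
FOLLOW(B) = {), ;, a, b}
Count: 4

4


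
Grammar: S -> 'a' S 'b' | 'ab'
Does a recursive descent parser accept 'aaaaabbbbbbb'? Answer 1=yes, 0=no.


Grammar accepts strings of the form a^n b^n (n >= 1)
Word: 'aaaaabbbbbbb'
Counting: 5 a's and 7 b's
Check: 5 == 7? No
Mismatch: a-count != b-count
Rejected

0


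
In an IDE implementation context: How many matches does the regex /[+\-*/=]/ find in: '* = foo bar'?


Pattern: /[+\-*/=]/ (operators)
Input: '* = foo bar'
Scanning for matches:
  Match 1: '*'
  Match 2: '='
Total matches: 2

2


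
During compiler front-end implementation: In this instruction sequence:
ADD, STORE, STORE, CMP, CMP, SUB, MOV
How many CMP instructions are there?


Scanning instruction sequence for CMP:
  Position 1: ADD
  Position 2: STORE
  Position 3: STORE
  Position 4: CMP <- MATCH
  Position 5: CMP <- MATCH
  Position 6: SUB
  Position 7: MOV
Matches at positions: [4, 5]
Total CMP count: 2

2


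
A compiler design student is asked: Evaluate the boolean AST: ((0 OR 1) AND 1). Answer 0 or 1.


Step 1: Evaluate inner node
  0 OR 1 = 1
Step 2: Evaluate root node
  1 AND 1 = 1

1
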